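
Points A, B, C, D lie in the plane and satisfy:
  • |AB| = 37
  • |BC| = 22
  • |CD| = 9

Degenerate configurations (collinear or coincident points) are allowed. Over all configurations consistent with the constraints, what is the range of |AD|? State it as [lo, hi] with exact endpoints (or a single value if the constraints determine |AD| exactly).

|AD| ∈ [6, 68]  (≈ [6.0000, 68.0000])

|AB| ∈ {37}
|BC| ∈ {22}
|CD| ∈ {9}
|AC| ∈ [15, 59]
|BD| ∈ [13, 31]
|AD| ∈ [6, 68]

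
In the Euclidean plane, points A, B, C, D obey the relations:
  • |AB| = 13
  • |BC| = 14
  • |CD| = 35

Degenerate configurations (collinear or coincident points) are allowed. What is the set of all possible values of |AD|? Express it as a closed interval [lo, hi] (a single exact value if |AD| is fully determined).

|AD| ∈ [8, 62]  (≈ [8.0000, 62.0000])

|AB| ∈ {13}
|BC| ∈ {14}
|CD| ∈ {35}
|AC| ∈ [1, 27]
|BD| ∈ [21, 49]
|AD| ∈ [8, 62]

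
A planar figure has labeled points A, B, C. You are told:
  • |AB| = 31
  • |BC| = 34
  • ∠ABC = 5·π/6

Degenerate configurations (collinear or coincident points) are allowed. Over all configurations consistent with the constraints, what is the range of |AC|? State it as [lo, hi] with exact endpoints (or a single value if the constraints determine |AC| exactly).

|AB| ∈ {31}
|BC| ∈ {34}
|AC| ∈ {√(1054·√(3) + 2117)}

|AC| = √(1054·√(3) + 2117)  (≈ 62.7900)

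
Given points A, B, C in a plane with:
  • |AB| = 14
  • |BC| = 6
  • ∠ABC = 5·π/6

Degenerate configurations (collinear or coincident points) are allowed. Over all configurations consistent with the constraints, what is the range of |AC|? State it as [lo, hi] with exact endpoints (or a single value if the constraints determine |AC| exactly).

|AB| ∈ {14}
|BC| ∈ {6}
|AC| ∈ {2·√(21·√(3) + 58)}

|AC| = 2·√(21·√(3) + 58)  (≈ 19.4292)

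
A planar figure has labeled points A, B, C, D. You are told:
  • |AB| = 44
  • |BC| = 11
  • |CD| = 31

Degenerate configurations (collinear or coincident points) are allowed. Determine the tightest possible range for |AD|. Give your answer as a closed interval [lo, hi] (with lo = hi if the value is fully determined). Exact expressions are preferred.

|AD| ∈ [2, 86]  (≈ [2.0000, 86.0000])

|AB| ∈ {44}
|BC| ∈ {11}
|CD| ∈ {31}
|AC| ∈ [33, 55]
|BD| ∈ [20, 42]
|AD| ∈ [2, 86]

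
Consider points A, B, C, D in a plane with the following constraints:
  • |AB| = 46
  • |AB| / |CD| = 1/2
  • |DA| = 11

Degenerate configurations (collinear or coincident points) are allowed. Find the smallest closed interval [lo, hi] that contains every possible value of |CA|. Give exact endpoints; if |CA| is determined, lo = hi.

|AB| ∈ {46}
|AD| ∈ {11}
|CD| ∈ {92}
|BD| ∈ [35, 57]
|AC| ∈ [81, 103]
|BC| ∈ [35, 149]

|CA| ∈ [81, 103]  (≈ [81.0000, 103.0000])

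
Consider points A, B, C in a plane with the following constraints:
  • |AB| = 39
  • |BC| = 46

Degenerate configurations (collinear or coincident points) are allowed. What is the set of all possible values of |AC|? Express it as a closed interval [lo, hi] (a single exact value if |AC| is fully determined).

|AB| ∈ {39}
|BC| ∈ {46}
|AC| ∈ [7, 85]

|AC| ∈ [7, 85]  (≈ [7.0000, 85.0000])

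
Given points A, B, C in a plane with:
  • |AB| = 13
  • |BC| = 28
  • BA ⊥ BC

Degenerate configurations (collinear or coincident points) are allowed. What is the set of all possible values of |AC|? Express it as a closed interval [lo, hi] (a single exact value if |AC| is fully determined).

|AB| ∈ {13}
|BC| ∈ {28}
|AC| ∈ {√(953)}

|AC| = √(953)  (≈ 30.8707)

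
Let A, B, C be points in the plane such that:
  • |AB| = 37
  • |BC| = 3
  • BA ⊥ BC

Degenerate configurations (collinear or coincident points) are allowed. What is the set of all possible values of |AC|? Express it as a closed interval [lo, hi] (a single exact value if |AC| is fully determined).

|AC| = √(1378)  (≈ 37.1214)

|AB| ∈ {37}
|BC| ∈ {3}
|AC| ∈ {√(1378)}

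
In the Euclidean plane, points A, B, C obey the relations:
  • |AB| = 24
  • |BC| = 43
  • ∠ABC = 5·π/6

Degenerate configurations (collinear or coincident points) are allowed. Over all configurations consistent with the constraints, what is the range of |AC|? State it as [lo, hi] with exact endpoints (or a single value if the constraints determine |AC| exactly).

|AC| = √(1032·√(3) + 2425)  (≈ 64.9036)

|AB| ∈ {24}
|BC| ∈ {43}
|AC| ∈ {√(1032·√(3) + 2425)}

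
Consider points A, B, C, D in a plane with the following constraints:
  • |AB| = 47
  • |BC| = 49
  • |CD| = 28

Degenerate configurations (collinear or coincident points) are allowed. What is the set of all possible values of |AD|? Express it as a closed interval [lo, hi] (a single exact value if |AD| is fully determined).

|AD| ∈ [0, 124]  (≈ [0.0000, 124.0000])

|AB| ∈ {47}
|BC| ∈ {49}
|CD| ∈ {28}
|AC| ∈ [2, 96]
|BD| ∈ [21, 77]
|AD| ∈ [0, 124]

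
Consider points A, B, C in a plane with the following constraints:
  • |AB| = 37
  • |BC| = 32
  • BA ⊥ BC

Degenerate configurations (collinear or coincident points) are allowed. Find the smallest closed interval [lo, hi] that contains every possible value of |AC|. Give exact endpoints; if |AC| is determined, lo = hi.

|AB| ∈ {37}
|BC| ∈ {32}
|AC| ∈ {√(2393)}

|AC| = √(2393)  (≈ 48.9183)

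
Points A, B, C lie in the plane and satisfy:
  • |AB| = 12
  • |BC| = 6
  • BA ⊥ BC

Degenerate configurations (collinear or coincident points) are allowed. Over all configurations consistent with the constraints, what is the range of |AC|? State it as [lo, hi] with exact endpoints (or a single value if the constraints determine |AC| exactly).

|AC| = 6·√(5)  (≈ 13.4164)

|AB| ∈ {12}
|BC| ∈ {6}
|AC| ∈ {6·√(5)}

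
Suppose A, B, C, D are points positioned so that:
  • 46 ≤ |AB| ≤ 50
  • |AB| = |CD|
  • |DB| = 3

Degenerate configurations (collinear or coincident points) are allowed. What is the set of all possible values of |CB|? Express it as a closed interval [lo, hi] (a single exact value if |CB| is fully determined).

|CB| ∈ [43, 53]  (≈ [43.0000, 53.0000])

|AB| ∈ [46, 50]
|BD| ∈ {3}
|CD| ∈ [46, 50]
|AD| ∈ [43, 53]
|BC| ∈ [43, 53]
|AC| ∈ [0, 103]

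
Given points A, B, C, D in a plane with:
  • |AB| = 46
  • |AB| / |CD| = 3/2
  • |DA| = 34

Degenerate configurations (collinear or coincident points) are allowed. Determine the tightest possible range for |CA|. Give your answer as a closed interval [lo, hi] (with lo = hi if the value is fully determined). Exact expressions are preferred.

|AB| ∈ {46}
|AD| ∈ {34}
|CD| ∈ {92/3}
|BD| ∈ [12, 80]
|AC| ∈ [10/3, 194/3]
|BC| ∈ [0, 332/3]

|CA| ∈ [10/3, 194/3]  (≈ [3.3333, 64.6667])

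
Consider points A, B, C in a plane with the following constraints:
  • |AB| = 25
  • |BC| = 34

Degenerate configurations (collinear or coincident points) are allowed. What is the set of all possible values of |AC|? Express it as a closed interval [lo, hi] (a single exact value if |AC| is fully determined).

|AB| ∈ {25}
|BC| ∈ {34}
|AC| ∈ [9, 59]

|AC| ∈ [9, 59]  (≈ [9.0000, 59.0000])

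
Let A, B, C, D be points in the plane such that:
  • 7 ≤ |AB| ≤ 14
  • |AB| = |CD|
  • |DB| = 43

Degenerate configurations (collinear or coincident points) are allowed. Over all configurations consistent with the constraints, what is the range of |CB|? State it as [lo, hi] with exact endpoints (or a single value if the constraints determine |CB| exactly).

|CB| ∈ [29, 57]  (≈ [29.0000, 57.0000])

|AB| ∈ [7, 14]
|BD| ∈ {43}
|CD| ∈ [7, 14]
|AD| ∈ [29, 57]
|BC| ∈ [29, 57]
|AC| ∈ [15, 71]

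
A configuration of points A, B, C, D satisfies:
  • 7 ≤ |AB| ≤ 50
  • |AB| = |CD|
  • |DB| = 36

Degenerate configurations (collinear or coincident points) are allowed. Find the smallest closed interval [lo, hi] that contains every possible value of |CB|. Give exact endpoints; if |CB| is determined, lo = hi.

|CB| ∈ [0, 86]  (≈ [0.0000, 86.0000])

|AB| ∈ [7, 50]
|BD| ∈ {36}
|CD| ∈ [7, 50]
|AD| ∈ [0, 86]
|BC| ∈ [0, 86]
|AC| ∈ [0, 136]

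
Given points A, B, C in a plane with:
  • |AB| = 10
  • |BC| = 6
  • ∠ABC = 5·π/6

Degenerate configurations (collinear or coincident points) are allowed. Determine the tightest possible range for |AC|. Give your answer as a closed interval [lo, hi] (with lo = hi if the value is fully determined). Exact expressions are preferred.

|AB| ∈ {10}
|BC| ∈ {6}
|AC| ∈ {2·√(15·√(3) + 34)}

|AC| = 2·√(15·√(3) + 34)  (≈ 15.4894)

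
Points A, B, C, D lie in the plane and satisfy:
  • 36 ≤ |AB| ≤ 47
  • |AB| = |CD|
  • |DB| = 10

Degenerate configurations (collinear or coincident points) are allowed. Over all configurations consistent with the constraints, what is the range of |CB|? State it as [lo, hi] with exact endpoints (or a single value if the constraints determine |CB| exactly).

|AB| ∈ [36, 47]
|BD| ∈ {10}
|CD| ∈ [36, 47]
|AD| ∈ [26, 57]
|BC| ∈ [26, 57]
|AC| ∈ [0, 104]

|CB| ∈ [26, 57]  (≈ [26.0000, 57.0000])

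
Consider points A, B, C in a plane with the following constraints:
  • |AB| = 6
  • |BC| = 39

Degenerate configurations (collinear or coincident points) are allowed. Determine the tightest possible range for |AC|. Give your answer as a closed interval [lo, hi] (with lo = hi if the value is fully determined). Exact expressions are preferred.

|AB| ∈ {6}
|BC| ∈ {39}
|AC| ∈ [33, 45]

|AC| ∈ [33, 45]  (≈ [33.0000, 45.0000])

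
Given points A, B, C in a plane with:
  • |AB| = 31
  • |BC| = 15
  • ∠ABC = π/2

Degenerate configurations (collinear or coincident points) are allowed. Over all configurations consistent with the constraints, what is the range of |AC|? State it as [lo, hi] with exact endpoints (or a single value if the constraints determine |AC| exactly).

|AB| ∈ {31}
|BC| ∈ {15}
|AC| ∈ {√(1186)}

|AC| = √(1186)  (≈ 34.4384)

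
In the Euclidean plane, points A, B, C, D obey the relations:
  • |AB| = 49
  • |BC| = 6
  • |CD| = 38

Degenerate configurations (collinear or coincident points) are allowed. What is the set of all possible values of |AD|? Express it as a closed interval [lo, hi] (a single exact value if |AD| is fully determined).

|AD| ∈ [5, 93]  (≈ [5.0000, 93.0000])

|AB| ∈ {49}
|BC| ∈ {6}
|CD| ∈ {38}
|AC| ∈ [43, 55]
|BD| ∈ [32, 44]
|AD| ∈ [5, 93]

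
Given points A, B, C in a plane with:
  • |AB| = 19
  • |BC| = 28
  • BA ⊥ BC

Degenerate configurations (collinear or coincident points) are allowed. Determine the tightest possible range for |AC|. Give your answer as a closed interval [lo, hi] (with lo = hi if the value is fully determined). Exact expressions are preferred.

|AB| ∈ {19}
|BC| ∈ {28}
|AC| ∈ {√(1145)}

|AC| = √(1145)  (≈ 33.8378)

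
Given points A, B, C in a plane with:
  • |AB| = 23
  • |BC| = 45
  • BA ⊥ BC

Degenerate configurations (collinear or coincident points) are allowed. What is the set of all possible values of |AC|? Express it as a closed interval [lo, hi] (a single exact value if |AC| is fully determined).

|AB| ∈ {23}
|BC| ∈ {45}
|AC| ∈ {√(2554)}

|AC| = √(2554)  (≈ 50.5371)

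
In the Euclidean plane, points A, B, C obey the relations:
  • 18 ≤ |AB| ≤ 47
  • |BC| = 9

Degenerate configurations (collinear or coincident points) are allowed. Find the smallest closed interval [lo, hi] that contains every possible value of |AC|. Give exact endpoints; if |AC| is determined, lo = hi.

|AC| ∈ [9, 56]  (≈ [9.0000, 56.0000])

|AB| ∈ [18, 47]
|BC| ∈ {9}
|AC| ∈ [9, 56]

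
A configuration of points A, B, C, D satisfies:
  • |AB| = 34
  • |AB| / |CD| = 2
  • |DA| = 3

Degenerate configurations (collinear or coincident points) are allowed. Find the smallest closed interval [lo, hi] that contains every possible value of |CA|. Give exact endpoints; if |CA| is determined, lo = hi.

|CA| ∈ [14, 20]  (≈ [14.0000, 20.0000])

|AB| ∈ {34}
|AD| ∈ {3}
|CD| ∈ {17}
|BD| ∈ [31, 37]
|AC| ∈ [14, 20]
|BC| ∈ [14, 54]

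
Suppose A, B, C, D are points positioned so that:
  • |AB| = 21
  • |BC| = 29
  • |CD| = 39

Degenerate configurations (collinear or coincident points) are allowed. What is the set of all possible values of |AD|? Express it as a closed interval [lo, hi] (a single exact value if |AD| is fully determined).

|AB| ∈ {21}
|BC| ∈ {29}
|CD| ∈ {39}
|AC| ∈ [8, 50]
|BD| ∈ [10, 68]
|AD| ∈ [0, 89]

|AD| ∈ [0, 89]  (≈ [0.0000, 89.0000])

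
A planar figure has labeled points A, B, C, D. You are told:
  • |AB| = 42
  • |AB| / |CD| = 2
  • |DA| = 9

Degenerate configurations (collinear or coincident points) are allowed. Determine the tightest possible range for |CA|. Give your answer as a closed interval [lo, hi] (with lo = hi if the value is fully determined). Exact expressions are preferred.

|CA| ∈ [12, 30]  (≈ [12.0000, 30.0000])

|AB| ∈ {42}
|AD| ∈ {9}
|CD| ∈ {21}
|BD| ∈ [33, 51]
|AC| ∈ [12, 30]
|BC| ∈ [12, 72]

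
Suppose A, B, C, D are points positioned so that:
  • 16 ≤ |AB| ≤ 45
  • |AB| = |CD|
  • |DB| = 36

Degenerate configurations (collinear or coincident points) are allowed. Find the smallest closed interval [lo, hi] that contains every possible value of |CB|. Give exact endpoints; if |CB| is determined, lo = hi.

|CB| ∈ [0, 81]  (≈ [0.0000, 81.0000])

|AB| ∈ [16, 45]
|BD| ∈ {36}
|CD| ∈ [16, 45]
|AD| ∈ [0, 81]
|BC| ∈ [0, 81]
|AC| ∈ [0, 126]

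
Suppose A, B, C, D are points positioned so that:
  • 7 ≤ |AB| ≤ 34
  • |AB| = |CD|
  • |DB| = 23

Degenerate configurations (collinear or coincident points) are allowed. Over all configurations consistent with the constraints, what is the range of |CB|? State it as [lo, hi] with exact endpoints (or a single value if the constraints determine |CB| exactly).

|AB| ∈ [7, 34]
|BD| ∈ {23}
|CD| ∈ [7, 34]
|AD| ∈ [0, 57]
|BC| ∈ [0, 57]
|AC| ∈ [0, 91]

|CB| ∈ [0, 57]  (≈ [0.0000, 57.0000])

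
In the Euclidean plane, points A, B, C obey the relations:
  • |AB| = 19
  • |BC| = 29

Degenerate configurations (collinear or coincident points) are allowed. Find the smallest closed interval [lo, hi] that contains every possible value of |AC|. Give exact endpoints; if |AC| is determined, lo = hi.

|AB| ∈ {19}
|BC| ∈ {29}
|AC| ∈ [10, 48]

|AC| ∈ [10, 48]  (≈ [10.0000, 48.0000])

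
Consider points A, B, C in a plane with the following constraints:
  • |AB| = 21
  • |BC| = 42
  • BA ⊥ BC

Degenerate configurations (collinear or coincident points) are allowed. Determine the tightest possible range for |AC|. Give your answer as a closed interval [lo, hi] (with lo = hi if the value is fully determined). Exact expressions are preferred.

|AB| ∈ {21}
|BC| ∈ {42}
|AC| ∈ {21·√(5)}

|AC| = 21·√(5)  (≈ 46.9574)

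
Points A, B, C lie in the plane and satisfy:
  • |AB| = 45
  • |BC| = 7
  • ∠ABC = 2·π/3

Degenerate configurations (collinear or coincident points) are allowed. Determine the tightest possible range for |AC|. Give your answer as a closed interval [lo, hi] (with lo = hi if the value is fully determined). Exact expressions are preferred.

|AC| = √(2389)  (≈ 48.8774)

|AB| ∈ {45}
|BC| ∈ {7}
|AC| ∈ {√(2389)}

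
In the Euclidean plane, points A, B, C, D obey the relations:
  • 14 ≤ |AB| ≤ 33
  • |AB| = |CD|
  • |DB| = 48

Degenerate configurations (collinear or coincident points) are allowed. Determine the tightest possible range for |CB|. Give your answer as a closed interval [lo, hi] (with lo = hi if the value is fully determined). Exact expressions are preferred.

|AB| ∈ [14, 33]
|BD| ∈ {48}
|CD| ∈ [14, 33]
|AD| ∈ [15, 81]
|BC| ∈ [15, 81]
|AC| ∈ [0, 114]

|CB| ∈ [15, 81]  (≈ [15.0000, 81.0000])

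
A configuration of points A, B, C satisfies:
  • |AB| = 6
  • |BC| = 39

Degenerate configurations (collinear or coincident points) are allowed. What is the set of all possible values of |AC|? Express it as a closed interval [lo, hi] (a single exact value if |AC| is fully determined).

|AB| ∈ {6}
|BC| ∈ {39}
|AC| ∈ [33, 45]

|AC| ∈ [33, 45]  (≈ [33.0000, 45.0000])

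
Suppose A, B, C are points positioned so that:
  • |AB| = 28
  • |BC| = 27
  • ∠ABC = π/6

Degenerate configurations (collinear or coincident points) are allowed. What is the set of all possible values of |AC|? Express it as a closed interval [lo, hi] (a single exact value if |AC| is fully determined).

|AC| = √(1513 - 756·√(3))  (≈ 14.2678)

|AB| ∈ {28}
|BC| ∈ {27}
|AC| ∈ {√(1513 - 756·√(3))}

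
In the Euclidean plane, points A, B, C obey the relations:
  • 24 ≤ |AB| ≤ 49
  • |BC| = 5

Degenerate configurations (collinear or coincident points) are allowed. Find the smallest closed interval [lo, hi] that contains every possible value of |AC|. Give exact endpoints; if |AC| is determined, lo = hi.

|AC| ∈ [19, 54]  (≈ [19.0000, 54.0000])

|AB| ∈ [24, 49]
|BC| ∈ {5}
|AC| ∈ [19, 54]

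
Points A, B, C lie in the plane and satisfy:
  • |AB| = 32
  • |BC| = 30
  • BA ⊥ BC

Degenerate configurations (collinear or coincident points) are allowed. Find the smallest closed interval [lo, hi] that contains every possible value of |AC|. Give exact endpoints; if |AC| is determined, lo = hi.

|AC| = 2·√(481)  (≈ 43.8634)

|AB| ∈ {32}
|BC| ∈ {30}
|AC| ∈ {2·√(481)}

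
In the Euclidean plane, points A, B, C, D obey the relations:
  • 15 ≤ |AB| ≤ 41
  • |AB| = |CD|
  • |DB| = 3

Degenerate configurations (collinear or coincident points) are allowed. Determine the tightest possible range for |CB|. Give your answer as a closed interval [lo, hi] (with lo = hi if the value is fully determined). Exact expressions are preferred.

|AB| ∈ [15, 41]
|BD| ∈ {3}
|CD| ∈ [15, 41]
|AD| ∈ [12, 44]
|BC| ∈ [12, 44]
|AC| ∈ [0, 85]

|CB| ∈ [12, 44]  (≈ [12.0000, 44.0000])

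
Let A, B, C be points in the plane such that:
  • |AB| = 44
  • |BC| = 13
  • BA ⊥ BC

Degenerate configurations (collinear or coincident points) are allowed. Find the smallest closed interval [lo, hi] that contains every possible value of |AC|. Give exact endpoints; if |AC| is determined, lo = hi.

|AB| ∈ {44}
|BC| ∈ {13}
|AC| ∈ {√(2105)}

|AC| = √(2105)  (≈ 45.8803)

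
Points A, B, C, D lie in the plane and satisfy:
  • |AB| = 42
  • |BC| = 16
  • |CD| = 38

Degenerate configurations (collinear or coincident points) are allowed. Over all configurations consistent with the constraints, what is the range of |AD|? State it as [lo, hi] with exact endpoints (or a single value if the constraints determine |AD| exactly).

|AD| ∈ [0, 96]  (≈ [0.0000, 96.0000])

|AB| ∈ {42}
|BC| ∈ {16}
|CD| ∈ {38}
|AC| ∈ [26, 58]
|BD| ∈ [22, 54]
|AD| ∈ [0, 96]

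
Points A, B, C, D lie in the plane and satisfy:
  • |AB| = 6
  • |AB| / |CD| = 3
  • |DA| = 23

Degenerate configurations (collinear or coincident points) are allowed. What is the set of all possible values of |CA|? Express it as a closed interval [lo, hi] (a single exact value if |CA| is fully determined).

|AB| ∈ {6}
|AD| ∈ {23}
|CD| ∈ {2}
|BD| ∈ [17, 29]
|AC| ∈ [21, 25]
|BC| ∈ [15, 31]

|CA| ∈ [21, 25]  (≈ [21.0000, 25.0000])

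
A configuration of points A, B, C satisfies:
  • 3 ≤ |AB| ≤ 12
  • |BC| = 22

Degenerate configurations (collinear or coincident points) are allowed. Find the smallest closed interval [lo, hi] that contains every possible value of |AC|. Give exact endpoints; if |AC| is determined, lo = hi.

|AB| ∈ [3, 12]
|BC| ∈ {22}
|AC| ∈ [10, 34]

|AC| ∈ [10, 34]  (≈ [10.0000, 34.0000])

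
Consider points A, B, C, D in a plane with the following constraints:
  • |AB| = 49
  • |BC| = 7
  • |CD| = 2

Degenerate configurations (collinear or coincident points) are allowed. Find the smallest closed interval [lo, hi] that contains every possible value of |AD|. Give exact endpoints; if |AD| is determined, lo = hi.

|AD| ∈ [40, 58]  (≈ [40.0000, 58.0000])

|AB| ∈ {49}
|BC| ∈ {7}
|CD| ∈ {2}
|AC| ∈ [42, 56]
|BD| ∈ [5, 9]
|AD| ∈ [40, 58]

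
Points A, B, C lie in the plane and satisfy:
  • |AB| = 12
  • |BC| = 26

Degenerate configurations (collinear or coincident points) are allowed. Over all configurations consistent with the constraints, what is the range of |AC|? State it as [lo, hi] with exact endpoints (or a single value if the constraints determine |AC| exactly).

|AC| ∈ [14, 38]  (≈ [14.0000, 38.0000])

|AB| ∈ {12}
|BC| ∈ {26}
|AC| ∈ [14, 38]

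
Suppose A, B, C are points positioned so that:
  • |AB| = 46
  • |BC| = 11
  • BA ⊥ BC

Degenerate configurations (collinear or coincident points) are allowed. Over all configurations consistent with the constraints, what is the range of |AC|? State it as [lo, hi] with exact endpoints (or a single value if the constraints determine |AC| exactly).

|AB| ∈ {46}
|BC| ∈ {11}
|AC| ∈ {√(2237)}

|AC| = √(2237)  (≈ 47.2969)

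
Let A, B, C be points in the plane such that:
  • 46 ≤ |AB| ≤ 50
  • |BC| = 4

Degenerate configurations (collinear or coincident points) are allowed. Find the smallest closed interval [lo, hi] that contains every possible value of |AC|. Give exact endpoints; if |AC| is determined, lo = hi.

|AC| ∈ [42, 54]  (≈ [42.0000, 54.0000])

|AB| ∈ [46, 50]
|BC| ∈ {4}
|AC| ∈ [42, 54]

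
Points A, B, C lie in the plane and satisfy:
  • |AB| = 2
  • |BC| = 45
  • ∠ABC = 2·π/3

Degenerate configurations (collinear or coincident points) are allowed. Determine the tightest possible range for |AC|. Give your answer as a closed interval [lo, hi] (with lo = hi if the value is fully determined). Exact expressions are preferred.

|AB| ∈ {2}
|BC| ∈ {45}
|AC| ∈ {√(2119)}

|AC| = √(2119)  (≈ 46.0326)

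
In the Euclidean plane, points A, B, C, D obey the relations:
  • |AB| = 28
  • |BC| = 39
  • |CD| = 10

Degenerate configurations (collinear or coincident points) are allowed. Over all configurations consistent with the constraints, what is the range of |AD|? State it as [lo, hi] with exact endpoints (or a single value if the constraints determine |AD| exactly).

|AD| ∈ [1, 77]  (≈ [1.0000, 77.0000])

|AB| ∈ {28}
|BC| ∈ {39}
|CD| ∈ {10}
|AC| ∈ [11, 67]
|BD| ∈ [29, 49]
|AD| ∈ [1, 77]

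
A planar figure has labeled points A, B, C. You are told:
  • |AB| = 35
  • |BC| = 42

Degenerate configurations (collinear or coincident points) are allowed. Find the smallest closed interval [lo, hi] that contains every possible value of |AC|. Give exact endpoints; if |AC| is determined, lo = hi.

|AB| ∈ {35}
|BC| ∈ {42}
|AC| ∈ [7, 77]

|AC| ∈ [7, 77]  (≈ [7.0000, 77.0000])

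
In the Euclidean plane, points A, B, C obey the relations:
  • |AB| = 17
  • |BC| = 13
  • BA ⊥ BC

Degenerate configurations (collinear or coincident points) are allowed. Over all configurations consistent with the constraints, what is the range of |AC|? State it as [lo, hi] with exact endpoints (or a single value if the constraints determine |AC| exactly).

|AC| = √(458)  (≈ 21.4009)

|AB| ∈ {17}
|BC| ∈ {13}
|AC| ∈ {√(458)}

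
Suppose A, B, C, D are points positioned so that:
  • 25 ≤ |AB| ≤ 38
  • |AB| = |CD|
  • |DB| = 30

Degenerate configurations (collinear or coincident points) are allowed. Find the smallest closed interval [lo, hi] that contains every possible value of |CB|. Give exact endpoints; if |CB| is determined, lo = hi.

|CB| ∈ [0, 68]  (≈ [0.0000, 68.0000])

|AB| ∈ [25, 38]
|BD| ∈ {30}
|CD| ∈ [25, 38]
|AD| ∈ [0, 68]
|BC| ∈ [0, 68]
|AC| ∈ [0, 106]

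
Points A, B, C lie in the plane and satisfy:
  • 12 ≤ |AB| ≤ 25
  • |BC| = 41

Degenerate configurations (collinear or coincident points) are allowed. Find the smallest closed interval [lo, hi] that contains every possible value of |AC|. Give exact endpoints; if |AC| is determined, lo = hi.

|AB| ∈ [12, 25]
|BC| ∈ {41}
|AC| ∈ [16, 66]

|AC| ∈ [16, 66]  (≈ [16.0000, 66.0000])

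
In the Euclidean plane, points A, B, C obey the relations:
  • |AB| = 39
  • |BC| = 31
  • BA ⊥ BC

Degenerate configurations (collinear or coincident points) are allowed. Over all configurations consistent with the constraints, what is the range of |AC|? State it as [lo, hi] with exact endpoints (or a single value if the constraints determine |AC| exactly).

|AB| ∈ {39}
|BC| ∈ {31}
|AC| ∈ {√(2482)}

|AC| = √(2482)  (≈ 49.8197)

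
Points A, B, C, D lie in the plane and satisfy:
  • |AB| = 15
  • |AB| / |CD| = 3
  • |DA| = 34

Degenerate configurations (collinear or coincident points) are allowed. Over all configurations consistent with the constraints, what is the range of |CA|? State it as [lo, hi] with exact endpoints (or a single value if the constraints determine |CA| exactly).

|CA| ∈ [29, 39]  (≈ [29.0000, 39.0000])

|AB| ∈ {15}
|AD| ∈ {34}
|CD| ∈ {5}
|BD| ∈ [19, 49]
|AC| ∈ [29, 39]
|BC| ∈ [14, 54]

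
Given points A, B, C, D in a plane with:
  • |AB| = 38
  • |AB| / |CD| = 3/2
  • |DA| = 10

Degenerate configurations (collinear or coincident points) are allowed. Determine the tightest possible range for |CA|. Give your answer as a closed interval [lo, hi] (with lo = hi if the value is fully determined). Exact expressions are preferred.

|CA| ∈ [46/3, 106/3]  (≈ [15.3333, 35.3333])

|AB| ∈ {38}
|AD| ∈ {10}
|CD| ∈ {76/3}
|BD| ∈ [28, 48]
|AC| ∈ [46/3, 106/3]
|BC| ∈ [8/3, 220/3]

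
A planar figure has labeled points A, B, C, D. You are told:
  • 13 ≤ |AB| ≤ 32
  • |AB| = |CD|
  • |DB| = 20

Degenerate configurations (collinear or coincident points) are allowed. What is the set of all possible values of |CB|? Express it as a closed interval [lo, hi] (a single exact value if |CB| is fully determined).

|CB| ∈ [0, 52]  (≈ [0.0000, 52.0000])

|AB| ∈ [13, 32]
|BD| ∈ {20}
|CD| ∈ [13, 32]
|AD| ∈ [0, 52]
|BC| ∈ [0, 52]
|AC| ∈ [0, 84]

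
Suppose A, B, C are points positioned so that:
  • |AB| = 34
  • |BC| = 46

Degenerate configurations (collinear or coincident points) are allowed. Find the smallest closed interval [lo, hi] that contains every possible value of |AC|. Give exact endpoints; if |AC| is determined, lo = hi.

|AB| ∈ {34}
|BC| ∈ {46}
|AC| ∈ [12, 80]

|AC| ∈ [12, 80]  (≈ [12.0000, 80.0000])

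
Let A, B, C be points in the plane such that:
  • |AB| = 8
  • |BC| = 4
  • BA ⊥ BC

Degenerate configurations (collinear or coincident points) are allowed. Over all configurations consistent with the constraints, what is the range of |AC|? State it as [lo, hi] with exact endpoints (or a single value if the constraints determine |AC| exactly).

|AB| ∈ {8}
|BC| ∈ {4}
|AC| ∈ {4·√(5)}

|AC| = 4·√(5)  (≈ 8.9443)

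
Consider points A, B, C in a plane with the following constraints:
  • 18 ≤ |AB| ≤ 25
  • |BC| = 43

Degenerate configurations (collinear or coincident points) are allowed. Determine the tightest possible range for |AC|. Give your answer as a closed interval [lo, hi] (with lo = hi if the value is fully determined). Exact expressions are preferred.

|AC| ∈ [18, 68]  (≈ [18.0000, 68.0000])

|AB| ∈ [18, 25]
|BC| ∈ {43}
|AC| ∈ [18, 68]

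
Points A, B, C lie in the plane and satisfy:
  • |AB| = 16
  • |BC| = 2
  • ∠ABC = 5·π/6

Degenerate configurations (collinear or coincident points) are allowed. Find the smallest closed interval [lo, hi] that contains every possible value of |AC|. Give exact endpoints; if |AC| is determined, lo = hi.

|AB| ∈ {16}
|BC| ∈ {2}
|AC| ∈ {2·√(8·√(3) + 65)}

|AC| = 2·√(8·√(3) + 65)  (≈ 17.7602)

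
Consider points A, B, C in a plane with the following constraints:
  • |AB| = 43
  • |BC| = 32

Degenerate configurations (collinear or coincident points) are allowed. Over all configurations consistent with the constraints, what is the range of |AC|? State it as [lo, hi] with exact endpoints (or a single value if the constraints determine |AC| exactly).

|AC| ∈ [11, 75]  (≈ [11.0000, 75.0000])

|AB| ∈ {43}
|BC| ∈ {32}
|AC| ∈ [11, 75]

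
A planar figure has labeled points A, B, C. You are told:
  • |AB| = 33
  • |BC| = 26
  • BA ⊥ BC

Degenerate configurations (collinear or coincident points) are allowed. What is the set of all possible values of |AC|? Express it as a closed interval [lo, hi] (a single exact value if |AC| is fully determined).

|AC| = √(1765)  (≈ 42.0119)

|AB| ∈ {33}
|BC| ∈ {26}
|AC| ∈ {√(1765)}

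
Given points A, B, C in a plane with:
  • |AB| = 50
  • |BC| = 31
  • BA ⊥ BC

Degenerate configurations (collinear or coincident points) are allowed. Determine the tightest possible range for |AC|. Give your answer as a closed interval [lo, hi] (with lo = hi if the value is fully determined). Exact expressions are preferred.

|AB| ∈ {50}
|BC| ∈ {31}
|AC| ∈ {√(3461)}

|AC| = √(3461)  (≈ 58.8303)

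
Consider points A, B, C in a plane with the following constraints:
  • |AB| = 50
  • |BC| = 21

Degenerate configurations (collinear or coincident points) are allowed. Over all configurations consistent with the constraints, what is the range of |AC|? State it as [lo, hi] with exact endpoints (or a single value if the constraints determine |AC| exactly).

|AB| ∈ {50}
|BC| ∈ {21}
|AC| ∈ [29, 71]

|AC| ∈ [29, 71]  (≈ [29.0000, 71.0000])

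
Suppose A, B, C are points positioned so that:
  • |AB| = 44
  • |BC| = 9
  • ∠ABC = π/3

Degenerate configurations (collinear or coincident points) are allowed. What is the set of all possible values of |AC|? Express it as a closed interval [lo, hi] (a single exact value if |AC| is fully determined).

|AB| ∈ {44}
|BC| ∈ {9}
|AC| ∈ {√(1621)}

|AC| = √(1621)  (≈ 40.2616)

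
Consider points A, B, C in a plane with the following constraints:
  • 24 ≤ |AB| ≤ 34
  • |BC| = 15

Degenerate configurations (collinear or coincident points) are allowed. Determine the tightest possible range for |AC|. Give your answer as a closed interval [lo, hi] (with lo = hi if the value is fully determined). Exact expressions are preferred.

|AC| ∈ [9, 49]  (≈ [9.0000, 49.0000])

|AB| ∈ [24, 34]
|BC| ∈ {15}
|AC| ∈ [9, 49]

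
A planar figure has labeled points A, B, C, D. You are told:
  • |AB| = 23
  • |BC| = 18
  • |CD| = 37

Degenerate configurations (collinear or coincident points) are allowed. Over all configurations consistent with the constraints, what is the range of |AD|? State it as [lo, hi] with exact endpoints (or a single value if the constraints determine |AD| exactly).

|AD| ∈ [0, 78]  (≈ [0.0000, 78.0000])

|AB| ∈ {23}
|BC| ∈ {18}
|CD| ∈ {37}
|AC| ∈ [5, 41]
|BD| ∈ [19, 55]
|AD| ∈ [0, 78]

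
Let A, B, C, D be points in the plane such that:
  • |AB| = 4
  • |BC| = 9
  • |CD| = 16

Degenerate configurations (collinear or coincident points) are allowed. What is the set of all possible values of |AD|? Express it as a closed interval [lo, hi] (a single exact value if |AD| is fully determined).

|AB| ∈ {4}
|BC| ∈ {9}
|CD| ∈ {16}
|AC| ∈ [5, 13]
|BD| ∈ [7, 25]
|AD| ∈ [3, 29]

|AD| ∈ [3, 29]  (≈ [3.0000, 29.0000])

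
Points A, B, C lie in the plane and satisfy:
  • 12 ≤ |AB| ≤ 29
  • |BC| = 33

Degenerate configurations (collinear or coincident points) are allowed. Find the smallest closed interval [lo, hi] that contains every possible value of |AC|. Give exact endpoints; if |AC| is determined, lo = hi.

|AB| ∈ [12, 29]
|BC| ∈ {33}
|AC| ∈ [4, 62]

|AC| ∈ [4, 62]  (≈ [4.0000, 62.0000])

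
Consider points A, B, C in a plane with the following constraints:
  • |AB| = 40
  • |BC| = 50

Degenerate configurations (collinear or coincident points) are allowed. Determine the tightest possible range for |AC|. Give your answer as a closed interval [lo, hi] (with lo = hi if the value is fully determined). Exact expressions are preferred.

|AB| ∈ {40}
|BC| ∈ {50}
|AC| ∈ [10, 90]

|AC| ∈ [10, 90]  (≈ [10.0000, 90.0000])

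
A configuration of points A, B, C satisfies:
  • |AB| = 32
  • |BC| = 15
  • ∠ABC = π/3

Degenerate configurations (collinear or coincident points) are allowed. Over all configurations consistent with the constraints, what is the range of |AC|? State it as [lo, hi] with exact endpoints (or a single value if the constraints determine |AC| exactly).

|AB| ∈ {32}
|BC| ∈ {15}
|AC| ∈ {√(769)}

|AC| = √(769)  (≈ 27.7308)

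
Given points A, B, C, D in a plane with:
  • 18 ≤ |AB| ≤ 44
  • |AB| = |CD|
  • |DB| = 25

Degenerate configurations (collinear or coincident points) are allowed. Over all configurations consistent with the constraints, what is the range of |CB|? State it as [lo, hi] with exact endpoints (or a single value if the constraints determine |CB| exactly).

|AB| ∈ [18, 44]
|BD| ∈ {25}
|CD| ∈ [18, 44]
|AD| ∈ [0, 69]
|BC| ∈ [0, 69]
|AC| ∈ [0, 113]

|CB| ∈ [0, 69]  (≈ [0.0000, 69.0000])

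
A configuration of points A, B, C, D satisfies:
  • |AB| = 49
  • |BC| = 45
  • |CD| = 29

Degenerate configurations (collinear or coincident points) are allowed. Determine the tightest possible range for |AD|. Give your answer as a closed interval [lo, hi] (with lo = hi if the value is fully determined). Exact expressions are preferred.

|AD| ∈ [0, 123]  (≈ [0.0000, 123.0000])

|AB| ∈ {49}
|BC| ∈ {45}
|CD| ∈ {29}
|AC| ∈ [4, 94]
|BD| ∈ [16, 74]
|AD| ∈ [0, 123]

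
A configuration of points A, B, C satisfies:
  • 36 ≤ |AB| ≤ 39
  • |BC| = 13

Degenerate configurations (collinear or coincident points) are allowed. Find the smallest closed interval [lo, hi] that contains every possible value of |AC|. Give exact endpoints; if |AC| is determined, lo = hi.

|AC| ∈ [23, 52]  (≈ [23.0000, 52.0000])

|AB| ∈ [36, 39]
|BC| ∈ {13}
|AC| ∈ [23, 52]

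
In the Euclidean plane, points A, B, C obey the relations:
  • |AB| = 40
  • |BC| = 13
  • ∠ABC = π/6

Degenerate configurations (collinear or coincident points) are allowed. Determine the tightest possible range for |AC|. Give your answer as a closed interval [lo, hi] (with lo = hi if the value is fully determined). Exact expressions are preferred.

|AB| ∈ {40}
|BC| ∈ {13}
|AC| ∈ {√(1769 - 520·√(3))}

|AC| = √(1769 - 520·√(3))  (≈ 29.4675)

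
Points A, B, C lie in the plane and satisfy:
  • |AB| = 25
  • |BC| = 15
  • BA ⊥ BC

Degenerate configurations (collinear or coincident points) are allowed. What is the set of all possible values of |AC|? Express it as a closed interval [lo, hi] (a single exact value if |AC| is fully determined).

|AB| ∈ {25}
|BC| ∈ {15}
|AC| ∈ {5·√(34)}

|AC| = 5·√(34)  (≈ 29.1548)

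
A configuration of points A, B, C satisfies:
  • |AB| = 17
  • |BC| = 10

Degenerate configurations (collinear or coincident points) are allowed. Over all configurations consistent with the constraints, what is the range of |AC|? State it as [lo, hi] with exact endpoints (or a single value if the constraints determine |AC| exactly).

|AB| ∈ {17}
|BC| ∈ {10}
|AC| ∈ [7, 27]

|AC| ∈ [7, 27]  (≈ [7.0000, 27.0000])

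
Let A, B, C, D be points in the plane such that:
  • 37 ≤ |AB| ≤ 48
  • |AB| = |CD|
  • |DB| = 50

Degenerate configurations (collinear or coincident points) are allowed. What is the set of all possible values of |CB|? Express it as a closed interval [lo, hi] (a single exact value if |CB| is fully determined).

|AB| ∈ [37, 48]
|BD| ∈ {50}
|CD| ∈ [37, 48]
|AD| ∈ [2, 98]
|BC| ∈ [2, 98]
|AC| ∈ [0, 146]

|CB| ∈ [2, 98]  (≈ [2.0000, 98.0000])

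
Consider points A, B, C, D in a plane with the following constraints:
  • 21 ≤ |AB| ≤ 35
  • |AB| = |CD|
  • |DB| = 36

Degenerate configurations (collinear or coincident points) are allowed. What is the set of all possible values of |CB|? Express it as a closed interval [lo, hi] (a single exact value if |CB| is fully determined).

|AB| ∈ [21, 35]
|BD| ∈ {36}
|CD| ∈ [21, 35]
|AD| ∈ [1, 71]
|BC| ∈ [1, 71]
|AC| ∈ [0, 106]

|CB| ∈ [1, 71]  (≈ [1.0000, 71.0000])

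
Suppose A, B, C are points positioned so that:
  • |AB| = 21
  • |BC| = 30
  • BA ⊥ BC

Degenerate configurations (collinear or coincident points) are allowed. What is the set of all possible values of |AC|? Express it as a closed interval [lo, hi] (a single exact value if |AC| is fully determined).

|AB| ∈ {21}
|BC| ∈ {30}
|AC| ∈ {3·√(149)}

|AC| = 3·√(149)  (≈ 36.6197)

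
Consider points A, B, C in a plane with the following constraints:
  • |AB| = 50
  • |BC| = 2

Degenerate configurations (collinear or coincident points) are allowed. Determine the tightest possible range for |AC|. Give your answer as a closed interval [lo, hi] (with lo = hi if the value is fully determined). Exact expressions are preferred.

|AC| ∈ [48, 52]  (≈ [48.0000, 52.0000])

|AB| ∈ {50}
|BC| ∈ {2}
|AC| ∈ [48, 52]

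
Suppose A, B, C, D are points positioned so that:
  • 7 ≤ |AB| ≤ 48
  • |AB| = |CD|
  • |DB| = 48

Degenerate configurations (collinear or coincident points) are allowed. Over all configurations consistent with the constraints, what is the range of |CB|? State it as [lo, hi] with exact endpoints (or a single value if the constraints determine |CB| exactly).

|AB| ∈ [7, 48]
|BD| ∈ {48}
|CD| ∈ [7, 48]
|AD| ∈ [0, 96]
|BC| ∈ [0, 96]
|AC| ∈ [0, 144]

|CB| ∈ [0, 96]  (≈ [0.0000, 96.0000])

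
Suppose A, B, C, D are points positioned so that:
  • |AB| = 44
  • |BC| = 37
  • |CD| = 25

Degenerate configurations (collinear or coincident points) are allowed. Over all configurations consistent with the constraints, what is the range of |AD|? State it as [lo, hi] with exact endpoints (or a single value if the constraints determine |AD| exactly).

|AD| ∈ [0, 106]  (≈ [0.0000, 106.0000])

|AB| ∈ {44}
|BC| ∈ {37}
|CD| ∈ {25}
|AC| ∈ [7, 81]
|BD| ∈ [12, 62]
|AD| ∈ [0, 106]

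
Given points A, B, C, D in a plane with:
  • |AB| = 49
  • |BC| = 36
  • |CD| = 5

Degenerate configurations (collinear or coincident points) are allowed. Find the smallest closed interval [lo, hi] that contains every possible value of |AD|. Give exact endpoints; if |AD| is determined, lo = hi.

|AB| ∈ {49}
|BC| ∈ {36}
|CD| ∈ {5}
|AC| ∈ [13, 85]
|BD| ∈ [31, 41]
|AD| ∈ [8, 90]

|AD| ∈ [8, 90]  (≈ [8.0000, 90.0000])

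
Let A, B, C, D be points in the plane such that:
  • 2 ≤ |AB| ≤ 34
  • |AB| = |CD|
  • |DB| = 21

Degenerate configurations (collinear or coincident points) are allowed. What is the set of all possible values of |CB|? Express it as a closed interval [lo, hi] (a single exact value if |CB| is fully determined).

|CB| ∈ [0, 55]  (≈ [0.0000, 55.0000])

|AB| ∈ [2, 34]
|BD| ∈ {21}
|CD| ∈ [2, 34]
|AD| ∈ [0, 55]
|BC| ∈ [0, 55]
|AC| ∈ [0, 89]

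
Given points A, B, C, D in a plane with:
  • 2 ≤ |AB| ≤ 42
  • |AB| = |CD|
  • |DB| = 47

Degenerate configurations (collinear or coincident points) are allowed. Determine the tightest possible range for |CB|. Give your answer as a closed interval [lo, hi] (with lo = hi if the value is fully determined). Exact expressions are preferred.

|AB| ∈ [2, 42]
|BD| ∈ {47}
|CD| ∈ [2, 42]
|AD| ∈ [5, 89]
|BC| ∈ [5, 89]
|AC| ∈ [0, 131]

|CB| ∈ [5, 89]  (≈ [5.0000, 89.0000])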